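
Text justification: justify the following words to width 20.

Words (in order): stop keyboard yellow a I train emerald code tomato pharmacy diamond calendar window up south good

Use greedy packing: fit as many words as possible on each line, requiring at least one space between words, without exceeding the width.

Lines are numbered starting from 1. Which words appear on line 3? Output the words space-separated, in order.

Answer: code tomato pharmacy

Derivation:
Line 1: ['stop', 'keyboard', 'yellow'] (min_width=20, slack=0)
Line 2: ['a', 'I', 'train', 'emerald'] (min_width=17, slack=3)
Line 3: ['code', 'tomato', 'pharmacy'] (min_width=20, slack=0)
Line 4: ['diamond', 'calendar'] (min_width=16, slack=4)
Line 5: ['window', 'up', 'south', 'good'] (min_width=20, slack=0)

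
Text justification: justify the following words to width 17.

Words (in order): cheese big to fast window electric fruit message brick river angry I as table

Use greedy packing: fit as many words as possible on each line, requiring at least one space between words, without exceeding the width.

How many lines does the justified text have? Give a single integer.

Line 1: ['cheese', 'big', 'to'] (min_width=13, slack=4)
Line 2: ['fast', 'window'] (min_width=11, slack=6)
Line 3: ['electric', 'fruit'] (min_width=14, slack=3)
Line 4: ['message', 'brick'] (min_width=13, slack=4)
Line 5: ['river', 'angry', 'I', 'as'] (min_width=16, slack=1)
Line 6: ['table'] (min_width=5, slack=12)
Total lines: 6

Answer: 6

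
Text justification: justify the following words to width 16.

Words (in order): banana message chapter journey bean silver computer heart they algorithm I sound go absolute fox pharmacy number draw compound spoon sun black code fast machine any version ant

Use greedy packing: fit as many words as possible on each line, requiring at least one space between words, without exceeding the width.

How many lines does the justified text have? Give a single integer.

Line 1: ['banana', 'message'] (min_width=14, slack=2)
Line 2: ['chapter', 'journey'] (min_width=15, slack=1)
Line 3: ['bean', 'silver'] (min_width=11, slack=5)
Line 4: ['computer', 'heart'] (min_width=14, slack=2)
Line 5: ['they', 'algorithm', 'I'] (min_width=16, slack=0)
Line 6: ['sound', 'go'] (min_width=8, slack=8)
Line 7: ['absolute', 'fox'] (min_width=12, slack=4)
Line 8: ['pharmacy', 'number'] (min_width=15, slack=1)
Line 9: ['draw', 'compound'] (min_width=13, slack=3)
Line 10: ['spoon', 'sun', 'black'] (min_width=15, slack=1)
Line 11: ['code', 'fast'] (min_width=9, slack=7)
Line 12: ['machine', 'any'] (min_width=11, slack=5)
Line 13: ['version', 'ant'] (min_width=11, slack=5)
Total lines: 13

Answer: 13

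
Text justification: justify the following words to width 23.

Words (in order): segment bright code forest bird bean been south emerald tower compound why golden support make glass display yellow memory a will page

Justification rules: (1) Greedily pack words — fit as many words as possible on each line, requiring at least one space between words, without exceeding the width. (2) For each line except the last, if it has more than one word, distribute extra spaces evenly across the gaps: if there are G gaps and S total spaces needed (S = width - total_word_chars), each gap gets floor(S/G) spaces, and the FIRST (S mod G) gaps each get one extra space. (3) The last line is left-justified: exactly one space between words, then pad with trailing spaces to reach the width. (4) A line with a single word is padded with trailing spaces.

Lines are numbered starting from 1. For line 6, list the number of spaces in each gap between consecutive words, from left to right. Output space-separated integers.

Answer: 1 1 1

Derivation:
Line 1: ['segment', 'bright', 'code'] (min_width=19, slack=4)
Line 2: ['forest', 'bird', 'bean', 'been'] (min_width=21, slack=2)
Line 3: ['south', 'emerald', 'tower'] (min_width=19, slack=4)
Line 4: ['compound', 'why', 'golden'] (min_width=19, slack=4)
Line 5: ['support', 'make', 'glass'] (min_width=18, slack=5)
Line 6: ['display', 'yellow', 'memory', 'a'] (min_width=23, slack=0)
Line 7: ['will', 'page'] (min_width=9, slack=14)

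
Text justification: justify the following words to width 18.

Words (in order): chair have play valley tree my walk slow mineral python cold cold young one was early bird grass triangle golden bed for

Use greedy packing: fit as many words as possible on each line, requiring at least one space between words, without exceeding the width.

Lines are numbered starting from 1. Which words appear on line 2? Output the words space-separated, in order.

Line 1: ['chair', 'have', 'play'] (min_width=15, slack=3)
Line 2: ['valley', 'tree', 'my'] (min_width=14, slack=4)
Line 3: ['walk', 'slow', 'mineral'] (min_width=17, slack=1)
Line 4: ['python', 'cold', 'cold'] (min_width=16, slack=2)
Line 5: ['young', 'one', 'was'] (min_width=13, slack=5)
Line 6: ['early', 'bird', 'grass'] (min_width=16, slack=2)
Line 7: ['triangle', 'golden'] (min_width=15, slack=3)
Line 8: ['bed', 'for'] (min_width=7, slack=11)

Answer: valley tree my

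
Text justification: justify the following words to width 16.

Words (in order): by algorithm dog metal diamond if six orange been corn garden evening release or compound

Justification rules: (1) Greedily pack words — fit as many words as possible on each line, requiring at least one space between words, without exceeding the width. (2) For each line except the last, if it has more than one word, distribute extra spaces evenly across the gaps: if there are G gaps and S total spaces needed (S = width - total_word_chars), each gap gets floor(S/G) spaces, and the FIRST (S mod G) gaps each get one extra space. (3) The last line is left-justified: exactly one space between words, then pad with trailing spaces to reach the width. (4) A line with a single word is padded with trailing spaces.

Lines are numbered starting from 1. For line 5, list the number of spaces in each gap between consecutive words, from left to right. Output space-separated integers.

Line 1: ['by', 'algorithm', 'dog'] (min_width=16, slack=0)
Line 2: ['metal', 'diamond', 'if'] (min_width=16, slack=0)
Line 3: ['six', 'orange', 'been'] (min_width=15, slack=1)
Line 4: ['corn', 'garden'] (min_width=11, slack=5)
Line 5: ['evening', 'release'] (min_width=15, slack=1)
Line 6: ['or', 'compound'] (min_width=11, slack=5)

Answer: 2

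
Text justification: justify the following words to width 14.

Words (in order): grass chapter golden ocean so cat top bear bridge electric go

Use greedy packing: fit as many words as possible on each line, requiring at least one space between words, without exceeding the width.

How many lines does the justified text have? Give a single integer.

Answer: 5

Derivation:
Line 1: ['grass', 'chapter'] (min_width=13, slack=1)
Line 2: ['golden', 'ocean'] (min_width=12, slack=2)
Line 3: ['so', 'cat', 'top'] (min_width=10, slack=4)
Line 4: ['bear', 'bridge'] (min_width=11, slack=3)
Line 5: ['electric', 'go'] (min_width=11, slack=3)
Total lines: 5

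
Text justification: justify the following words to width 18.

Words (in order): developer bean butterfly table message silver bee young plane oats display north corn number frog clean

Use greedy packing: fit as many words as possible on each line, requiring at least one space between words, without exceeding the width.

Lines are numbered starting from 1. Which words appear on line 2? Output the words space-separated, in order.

Line 1: ['developer', 'bean'] (min_width=14, slack=4)
Line 2: ['butterfly', 'table'] (min_width=15, slack=3)
Line 3: ['message', 'silver', 'bee'] (min_width=18, slack=0)
Line 4: ['young', 'plane', 'oats'] (min_width=16, slack=2)
Line 5: ['display', 'north', 'corn'] (min_width=18, slack=0)
Line 6: ['number', 'frog', 'clean'] (min_width=17, slack=1)

Answer: butterfly table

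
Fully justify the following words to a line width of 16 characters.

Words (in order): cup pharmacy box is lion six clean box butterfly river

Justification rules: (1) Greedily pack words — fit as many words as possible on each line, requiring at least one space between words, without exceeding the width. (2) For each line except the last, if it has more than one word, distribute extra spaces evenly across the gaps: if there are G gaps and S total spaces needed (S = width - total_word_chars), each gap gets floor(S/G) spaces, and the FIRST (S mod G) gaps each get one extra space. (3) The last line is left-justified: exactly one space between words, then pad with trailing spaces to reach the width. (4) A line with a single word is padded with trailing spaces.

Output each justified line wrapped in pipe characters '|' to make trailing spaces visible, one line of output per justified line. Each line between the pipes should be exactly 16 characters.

Line 1: ['cup', 'pharmacy', 'box'] (min_width=16, slack=0)
Line 2: ['is', 'lion', 'six'] (min_width=11, slack=5)
Line 3: ['clean', 'box'] (min_width=9, slack=7)
Line 4: ['butterfly', 'river'] (min_width=15, slack=1)

Answer: |cup pharmacy box|
|is    lion   six|
|clean        box|
|butterfly river |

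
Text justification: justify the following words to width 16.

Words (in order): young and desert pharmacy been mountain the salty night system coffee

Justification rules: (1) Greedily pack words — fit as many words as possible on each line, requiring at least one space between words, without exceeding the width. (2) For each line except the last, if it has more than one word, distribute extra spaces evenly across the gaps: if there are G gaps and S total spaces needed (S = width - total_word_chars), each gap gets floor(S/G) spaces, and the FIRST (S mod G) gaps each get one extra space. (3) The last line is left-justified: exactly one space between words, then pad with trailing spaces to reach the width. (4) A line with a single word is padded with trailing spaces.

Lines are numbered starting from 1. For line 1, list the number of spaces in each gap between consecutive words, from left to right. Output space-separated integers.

Answer: 1 1

Derivation:
Line 1: ['young', 'and', 'desert'] (min_width=16, slack=0)
Line 2: ['pharmacy', 'been'] (min_width=13, slack=3)
Line 3: ['mountain', 'the'] (min_width=12, slack=4)
Line 4: ['salty', 'night'] (min_width=11, slack=5)
Line 5: ['system', 'coffee'] (min_width=13, slack=3)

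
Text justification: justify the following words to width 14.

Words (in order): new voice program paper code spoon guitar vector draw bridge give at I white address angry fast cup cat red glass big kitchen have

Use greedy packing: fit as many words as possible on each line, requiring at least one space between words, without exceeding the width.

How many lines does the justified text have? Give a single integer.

Line 1: ['new', 'voice'] (min_width=9, slack=5)
Line 2: ['program', 'paper'] (min_width=13, slack=1)
Line 3: ['code', 'spoon'] (min_width=10, slack=4)
Line 4: ['guitar', 'vector'] (min_width=13, slack=1)
Line 5: ['draw', 'bridge'] (min_width=11, slack=3)
Line 6: ['give', 'at', 'I'] (min_width=9, slack=5)
Line 7: ['white', 'address'] (min_width=13, slack=1)
Line 8: ['angry', 'fast', 'cup'] (min_width=14, slack=0)
Line 9: ['cat', 'red', 'glass'] (min_width=13, slack=1)
Line 10: ['big', 'kitchen'] (min_width=11, slack=3)
Line 11: ['have'] (min_width=4, slack=10)
Total lines: 11

Answer: 11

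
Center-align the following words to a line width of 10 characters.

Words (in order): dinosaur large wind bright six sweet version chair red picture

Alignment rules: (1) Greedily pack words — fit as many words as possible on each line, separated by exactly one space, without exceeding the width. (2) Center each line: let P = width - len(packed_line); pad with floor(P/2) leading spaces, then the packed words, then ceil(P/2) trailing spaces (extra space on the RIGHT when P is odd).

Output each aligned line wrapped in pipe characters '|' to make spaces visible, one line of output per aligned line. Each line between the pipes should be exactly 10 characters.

Answer: | dinosaur |
|large wind|
|bright six|
|  sweet   |
| version  |
|chair red |
| picture  |

Derivation:
Line 1: ['dinosaur'] (min_width=8, slack=2)
Line 2: ['large', 'wind'] (min_width=10, slack=0)
Line 3: ['bright', 'six'] (min_width=10, slack=0)
Line 4: ['sweet'] (min_width=5, slack=5)
Line 5: ['version'] (min_width=7, slack=3)
Line 6: ['chair', 'red'] (min_width=9, slack=1)
Line 7: ['picture'] (min_width=7, slack=3)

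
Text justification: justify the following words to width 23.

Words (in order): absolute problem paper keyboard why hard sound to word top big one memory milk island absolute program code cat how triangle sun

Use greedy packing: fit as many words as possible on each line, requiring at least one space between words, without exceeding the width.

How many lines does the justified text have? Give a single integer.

Answer: 6

Derivation:
Line 1: ['absolute', 'problem', 'paper'] (min_width=22, slack=1)
Line 2: ['keyboard', 'why', 'hard', 'sound'] (min_width=23, slack=0)
Line 3: ['to', 'word', 'top', 'big', 'one'] (min_width=19, slack=4)
Line 4: ['memory', 'milk', 'island'] (min_width=18, slack=5)
Line 5: ['absolute', 'program', 'code'] (min_width=21, slack=2)
Line 6: ['cat', 'how', 'triangle', 'sun'] (min_width=20, slack=3)
Total lines: 6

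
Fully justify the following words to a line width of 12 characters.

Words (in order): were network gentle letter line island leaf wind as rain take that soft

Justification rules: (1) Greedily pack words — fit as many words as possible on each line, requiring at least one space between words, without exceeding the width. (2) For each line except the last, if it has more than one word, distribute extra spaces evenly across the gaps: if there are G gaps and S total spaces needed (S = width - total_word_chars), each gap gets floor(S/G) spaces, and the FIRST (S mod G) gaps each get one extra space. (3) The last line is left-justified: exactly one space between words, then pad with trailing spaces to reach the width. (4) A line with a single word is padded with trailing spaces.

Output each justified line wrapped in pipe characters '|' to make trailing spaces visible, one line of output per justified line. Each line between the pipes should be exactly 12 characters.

Answer: |were network|
|gentle      |
|letter  line|
|island  leaf|
|wind as rain|
|take    that|
|soft        |

Derivation:
Line 1: ['were', 'network'] (min_width=12, slack=0)
Line 2: ['gentle'] (min_width=6, slack=6)
Line 3: ['letter', 'line'] (min_width=11, slack=1)
Line 4: ['island', 'leaf'] (min_width=11, slack=1)
Line 5: ['wind', 'as', 'rain'] (min_width=12, slack=0)
Line 6: ['take', 'that'] (min_width=9, slack=3)
Line 7: ['soft'] (min_width=4, slack=8)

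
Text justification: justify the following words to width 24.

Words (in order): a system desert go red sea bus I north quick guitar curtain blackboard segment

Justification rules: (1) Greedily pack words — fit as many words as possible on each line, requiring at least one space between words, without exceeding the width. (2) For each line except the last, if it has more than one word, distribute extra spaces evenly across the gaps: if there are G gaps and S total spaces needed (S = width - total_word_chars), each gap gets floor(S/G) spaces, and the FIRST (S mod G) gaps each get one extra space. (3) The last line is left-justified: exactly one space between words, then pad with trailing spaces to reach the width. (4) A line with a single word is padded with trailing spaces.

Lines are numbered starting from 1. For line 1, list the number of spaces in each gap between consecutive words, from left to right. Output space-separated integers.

Answer: 2 2 1 1

Derivation:
Line 1: ['a', 'system', 'desert', 'go', 'red'] (min_width=22, slack=2)
Line 2: ['sea', 'bus', 'I', 'north', 'quick'] (min_width=21, slack=3)
Line 3: ['guitar', 'curtain'] (min_width=14, slack=10)
Line 4: ['blackboard', 'segment'] (min_width=18, slack=6)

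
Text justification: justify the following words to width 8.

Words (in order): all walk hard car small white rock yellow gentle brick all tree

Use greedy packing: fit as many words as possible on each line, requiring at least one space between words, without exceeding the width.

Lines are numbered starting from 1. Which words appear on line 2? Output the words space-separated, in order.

Line 1: ['all', 'walk'] (min_width=8, slack=0)
Line 2: ['hard', 'car'] (min_width=8, slack=0)
Line 3: ['small'] (min_width=5, slack=3)
Line 4: ['white'] (min_width=5, slack=3)
Line 5: ['rock'] (min_width=4, slack=4)
Line 6: ['yellow'] (min_width=6, slack=2)
Line 7: ['gentle'] (min_width=6, slack=2)
Line 8: ['brick'] (min_width=5, slack=3)
Line 9: ['all', 'tree'] (min_width=8, slack=0)

Answer: hard car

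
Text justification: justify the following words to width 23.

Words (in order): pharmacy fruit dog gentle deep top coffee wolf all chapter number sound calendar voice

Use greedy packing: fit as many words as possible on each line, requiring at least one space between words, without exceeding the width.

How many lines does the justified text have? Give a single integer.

Line 1: ['pharmacy', 'fruit', 'dog'] (min_width=18, slack=5)
Line 2: ['gentle', 'deep', 'top', 'coffee'] (min_width=22, slack=1)
Line 3: ['wolf', 'all', 'chapter', 'number'] (min_width=23, slack=0)
Line 4: ['sound', 'calendar', 'voice'] (min_width=20, slack=3)
Total lines: 4

Answer: 4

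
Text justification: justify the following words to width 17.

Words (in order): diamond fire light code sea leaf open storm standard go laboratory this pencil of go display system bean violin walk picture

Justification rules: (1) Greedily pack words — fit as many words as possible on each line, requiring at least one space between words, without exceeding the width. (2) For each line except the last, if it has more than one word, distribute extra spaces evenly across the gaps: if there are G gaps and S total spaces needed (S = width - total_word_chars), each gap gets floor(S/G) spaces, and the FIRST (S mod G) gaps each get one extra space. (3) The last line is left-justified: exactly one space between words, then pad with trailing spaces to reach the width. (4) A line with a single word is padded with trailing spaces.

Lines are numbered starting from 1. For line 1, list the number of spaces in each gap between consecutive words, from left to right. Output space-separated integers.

Line 1: ['diamond', 'fire'] (min_width=12, slack=5)
Line 2: ['light', 'code', 'sea'] (min_width=14, slack=3)
Line 3: ['leaf', 'open', 'storm'] (min_width=15, slack=2)
Line 4: ['standard', 'go'] (min_width=11, slack=6)
Line 5: ['laboratory', 'this'] (min_width=15, slack=2)
Line 6: ['pencil', 'of', 'go'] (min_width=12, slack=5)
Line 7: ['display', 'system'] (min_width=14, slack=3)
Line 8: ['bean', 'violin', 'walk'] (min_width=16, slack=1)
Line 9: ['picture'] (min_width=7, slack=10)

Answer: 6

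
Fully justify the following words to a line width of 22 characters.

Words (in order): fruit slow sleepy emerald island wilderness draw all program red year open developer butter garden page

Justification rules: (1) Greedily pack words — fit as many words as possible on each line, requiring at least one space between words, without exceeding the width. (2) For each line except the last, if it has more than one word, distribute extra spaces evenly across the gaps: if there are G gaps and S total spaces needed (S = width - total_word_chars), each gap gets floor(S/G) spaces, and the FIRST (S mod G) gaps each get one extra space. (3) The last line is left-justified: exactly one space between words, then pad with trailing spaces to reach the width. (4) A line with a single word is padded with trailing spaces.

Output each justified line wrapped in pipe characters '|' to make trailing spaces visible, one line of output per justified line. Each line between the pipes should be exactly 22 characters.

Line 1: ['fruit', 'slow', 'sleepy'] (min_width=17, slack=5)
Line 2: ['emerald', 'island'] (min_width=14, slack=8)
Line 3: ['wilderness', 'draw', 'all'] (min_width=19, slack=3)
Line 4: ['program', 'red', 'year', 'open'] (min_width=21, slack=1)
Line 5: ['developer', 'butter'] (min_width=16, slack=6)
Line 6: ['garden', 'page'] (min_width=11, slack=11)

Answer: |fruit    slow   sleepy|
|emerald         island|
|wilderness   draw  all|
|program  red year open|
|developer       butter|
|garden page           |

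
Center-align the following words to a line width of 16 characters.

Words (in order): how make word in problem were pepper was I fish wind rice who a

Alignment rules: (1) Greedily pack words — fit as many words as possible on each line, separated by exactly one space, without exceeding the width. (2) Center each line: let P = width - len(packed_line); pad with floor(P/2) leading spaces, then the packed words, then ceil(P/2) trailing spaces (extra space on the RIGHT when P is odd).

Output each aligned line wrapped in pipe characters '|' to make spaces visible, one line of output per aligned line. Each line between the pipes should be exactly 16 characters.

Answer: |how make word in|
|  problem were  |
|  pepper was I  |
| fish wind rice |
|     who a      |

Derivation:
Line 1: ['how', 'make', 'word', 'in'] (min_width=16, slack=0)
Line 2: ['problem', 'were'] (min_width=12, slack=4)
Line 3: ['pepper', 'was', 'I'] (min_width=12, slack=4)
Line 4: ['fish', 'wind', 'rice'] (min_width=14, slack=2)
Line 5: ['who', 'a'] (min_width=5, slack=11)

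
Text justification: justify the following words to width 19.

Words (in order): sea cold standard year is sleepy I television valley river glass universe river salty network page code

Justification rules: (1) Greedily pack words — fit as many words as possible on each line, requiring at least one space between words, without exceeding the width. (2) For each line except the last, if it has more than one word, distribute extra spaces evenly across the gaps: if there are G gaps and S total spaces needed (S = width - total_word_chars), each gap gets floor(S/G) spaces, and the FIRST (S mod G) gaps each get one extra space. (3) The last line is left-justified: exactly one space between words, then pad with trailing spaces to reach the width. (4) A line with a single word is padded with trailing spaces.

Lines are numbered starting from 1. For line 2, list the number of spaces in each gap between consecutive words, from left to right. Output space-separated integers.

Answer: 2 2 2

Derivation:
Line 1: ['sea', 'cold', 'standard'] (min_width=17, slack=2)
Line 2: ['year', 'is', 'sleepy', 'I'] (min_width=16, slack=3)
Line 3: ['television', 'valley'] (min_width=17, slack=2)
Line 4: ['river', 'glass'] (min_width=11, slack=8)
Line 5: ['universe', 'river'] (min_width=14, slack=5)
Line 6: ['salty', 'network', 'page'] (min_width=18, slack=1)
Line 7: ['code'] (min_width=4, slack=15)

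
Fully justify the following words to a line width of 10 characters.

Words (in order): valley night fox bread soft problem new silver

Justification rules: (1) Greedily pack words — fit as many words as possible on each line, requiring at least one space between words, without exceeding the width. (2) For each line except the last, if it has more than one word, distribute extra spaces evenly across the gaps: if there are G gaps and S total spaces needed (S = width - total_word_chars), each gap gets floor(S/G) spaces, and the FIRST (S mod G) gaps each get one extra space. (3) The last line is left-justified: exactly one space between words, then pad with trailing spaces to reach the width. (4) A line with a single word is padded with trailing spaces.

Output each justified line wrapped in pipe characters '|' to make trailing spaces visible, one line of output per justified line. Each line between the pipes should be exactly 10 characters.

Line 1: ['valley'] (min_width=6, slack=4)
Line 2: ['night', 'fox'] (min_width=9, slack=1)
Line 3: ['bread', 'soft'] (min_width=10, slack=0)
Line 4: ['problem'] (min_width=7, slack=3)
Line 5: ['new', 'silver'] (min_width=10, slack=0)

Answer: |valley    |
|night  fox|
|bread soft|
|problem   |
|new silver|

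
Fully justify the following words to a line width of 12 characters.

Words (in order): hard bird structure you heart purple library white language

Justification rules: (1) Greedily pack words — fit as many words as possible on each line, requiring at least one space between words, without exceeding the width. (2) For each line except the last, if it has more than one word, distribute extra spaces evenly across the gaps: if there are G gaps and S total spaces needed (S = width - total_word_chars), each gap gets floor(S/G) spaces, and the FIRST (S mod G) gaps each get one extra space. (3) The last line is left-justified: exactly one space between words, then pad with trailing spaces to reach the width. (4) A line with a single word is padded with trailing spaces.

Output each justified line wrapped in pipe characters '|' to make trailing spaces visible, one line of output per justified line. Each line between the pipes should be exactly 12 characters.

Line 1: ['hard', 'bird'] (min_width=9, slack=3)
Line 2: ['structure'] (min_width=9, slack=3)
Line 3: ['you', 'heart'] (min_width=9, slack=3)
Line 4: ['purple'] (min_width=6, slack=6)
Line 5: ['library'] (min_width=7, slack=5)
Line 6: ['white'] (min_width=5, slack=7)
Line 7: ['language'] (min_width=8, slack=4)

Answer: |hard    bird|
|structure   |
|you    heart|
|purple      |
|library     |
|white       |
|language    |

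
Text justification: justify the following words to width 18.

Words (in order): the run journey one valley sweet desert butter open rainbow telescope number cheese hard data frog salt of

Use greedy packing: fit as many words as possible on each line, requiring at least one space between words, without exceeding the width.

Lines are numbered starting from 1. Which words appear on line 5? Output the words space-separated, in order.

Answer: number cheese hard

Derivation:
Line 1: ['the', 'run', 'journey'] (min_width=15, slack=3)
Line 2: ['one', 'valley', 'sweet'] (min_width=16, slack=2)
Line 3: ['desert', 'butter', 'open'] (min_width=18, slack=0)
Line 4: ['rainbow', 'telescope'] (min_width=17, slack=1)
Line 5: ['number', 'cheese', 'hard'] (min_width=18, slack=0)
Line 6: ['data', 'frog', 'salt', 'of'] (min_width=17, slack=1)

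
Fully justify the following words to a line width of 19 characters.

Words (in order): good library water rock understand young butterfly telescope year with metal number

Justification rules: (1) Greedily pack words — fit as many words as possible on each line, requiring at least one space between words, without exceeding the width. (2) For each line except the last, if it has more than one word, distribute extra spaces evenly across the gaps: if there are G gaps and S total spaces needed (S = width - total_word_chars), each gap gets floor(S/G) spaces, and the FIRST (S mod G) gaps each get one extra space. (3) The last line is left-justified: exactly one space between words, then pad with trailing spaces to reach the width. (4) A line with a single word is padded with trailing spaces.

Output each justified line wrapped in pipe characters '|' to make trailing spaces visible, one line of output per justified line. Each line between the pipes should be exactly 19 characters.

Line 1: ['good', 'library', 'water'] (min_width=18, slack=1)
Line 2: ['rock', 'understand'] (min_width=15, slack=4)
Line 3: ['young', 'butterfly'] (min_width=15, slack=4)
Line 4: ['telescope', 'year', 'with'] (min_width=19, slack=0)
Line 5: ['metal', 'number'] (min_width=12, slack=7)

Answer: |good  library water|
|rock     understand|
|young     butterfly|
|telescope year with|
|metal number       |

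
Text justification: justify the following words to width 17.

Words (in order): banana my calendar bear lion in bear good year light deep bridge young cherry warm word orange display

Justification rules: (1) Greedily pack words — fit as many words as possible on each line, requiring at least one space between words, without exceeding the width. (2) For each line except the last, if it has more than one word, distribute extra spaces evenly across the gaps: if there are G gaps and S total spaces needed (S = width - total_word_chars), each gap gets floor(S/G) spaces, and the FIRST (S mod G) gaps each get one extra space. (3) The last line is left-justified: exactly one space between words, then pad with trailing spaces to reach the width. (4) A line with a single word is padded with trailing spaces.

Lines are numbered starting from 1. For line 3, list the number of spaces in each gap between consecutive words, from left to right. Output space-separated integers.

Line 1: ['banana', 'my'] (min_width=9, slack=8)
Line 2: ['calendar', 'bear'] (min_width=13, slack=4)
Line 3: ['lion', 'in', 'bear', 'good'] (min_width=17, slack=0)
Line 4: ['year', 'light', 'deep'] (min_width=15, slack=2)
Line 5: ['bridge', 'young'] (min_width=12, slack=5)
Line 6: ['cherry', 'warm', 'word'] (min_width=16, slack=1)
Line 7: ['orange', 'display'] (min_width=14, slack=3)

Answer: 1 1 1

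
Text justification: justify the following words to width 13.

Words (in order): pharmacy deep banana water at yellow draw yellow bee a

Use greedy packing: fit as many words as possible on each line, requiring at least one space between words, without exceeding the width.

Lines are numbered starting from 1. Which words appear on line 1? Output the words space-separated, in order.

Line 1: ['pharmacy', 'deep'] (min_width=13, slack=0)
Line 2: ['banana', 'water'] (min_width=12, slack=1)
Line 3: ['at', 'yellow'] (min_width=9, slack=4)
Line 4: ['draw', 'yellow'] (min_width=11, slack=2)
Line 5: ['bee', 'a'] (min_width=5, slack=8)

Answer: pharmacy deep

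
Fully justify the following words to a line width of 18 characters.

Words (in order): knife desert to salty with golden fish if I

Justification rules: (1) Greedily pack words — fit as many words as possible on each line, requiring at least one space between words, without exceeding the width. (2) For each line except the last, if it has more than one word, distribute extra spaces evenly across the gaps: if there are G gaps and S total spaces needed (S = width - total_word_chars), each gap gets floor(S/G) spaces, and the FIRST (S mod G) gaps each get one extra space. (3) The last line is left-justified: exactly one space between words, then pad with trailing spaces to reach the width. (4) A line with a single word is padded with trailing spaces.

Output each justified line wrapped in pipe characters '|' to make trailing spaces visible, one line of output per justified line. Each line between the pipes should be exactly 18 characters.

Answer: |knife   desert  to|
|salty  with golden|
|fish if I         |

Derivation:
Line 1: ['knife', 'desert', 'to'] (min_width=15, slack=3)
Line 2: ['salty', 'with', 'golden'] (min_width=17, slack=1)
Line 3: ['fish', 'if', 'I'] (min_width=9, slack=9)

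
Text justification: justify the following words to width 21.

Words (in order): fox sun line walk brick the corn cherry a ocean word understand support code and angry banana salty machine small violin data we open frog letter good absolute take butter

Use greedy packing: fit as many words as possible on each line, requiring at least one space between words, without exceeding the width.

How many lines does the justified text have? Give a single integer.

Line 1: ['fox', 'sun', 'line', 'walk'] (min_width=17, slack=4)
Line 2: ['brick', 'the', 'corn', 'cherry'] (min_width=21, slack=0)
Line 3: ['a', 'ocean', 'word'] (min_width=12, slack=9)
Line 4: ['understand', 'support'] (min_width=18, slack=3)
Line 5: ['code', 'and', 'angry', 'banana'] (min_width=21, slack=0)
Line 6: ['salty', 'machine', 'small'] (min_width=19, slack=2)
Line 7: ['violin', 'data', 'we', 'open'] (min_width=19, slack=2)
Line 8: ['frog', 'letter', 'good'] (min_width=16, slack=5)
Line 9: ['absolute', 'take', 'butter'] (min_width=20, slack=1)
Total lines: 9

Answer: 9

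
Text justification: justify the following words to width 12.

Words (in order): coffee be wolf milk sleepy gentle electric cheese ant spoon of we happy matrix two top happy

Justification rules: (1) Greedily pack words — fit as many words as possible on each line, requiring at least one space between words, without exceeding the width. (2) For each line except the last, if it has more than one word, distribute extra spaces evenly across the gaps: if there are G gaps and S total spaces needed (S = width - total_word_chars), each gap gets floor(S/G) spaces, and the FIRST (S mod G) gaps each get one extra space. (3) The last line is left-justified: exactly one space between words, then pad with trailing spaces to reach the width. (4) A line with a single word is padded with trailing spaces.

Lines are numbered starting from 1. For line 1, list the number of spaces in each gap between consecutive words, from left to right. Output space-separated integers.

Line 1: ['coffee', 'be'] (min_width=9, slack=3)
Line 2: ['wolf', 'milk'] (min_width=9, slack=3)
Line 3: ['sleepy'] (min_width=6, slack=6)
Line 4: ['gentle'] (min_width=6, slack=6)
Line 5: ['electric'] (min_width=8, slack=4)
Line 6: ['cheese', 'ant'] (min_width=10, slack=2)
Line 7: ['spoon', 'of', 'we'] (min_width=11, slack=1)
Line 8: ['happy', 'matrix'] (min_width=12, slack=0)
Line 9: ['two', 'top'] (min_width=7, slack=5)
Line 10: ['happy'] (min_width=5, slack=7)

Answer: 4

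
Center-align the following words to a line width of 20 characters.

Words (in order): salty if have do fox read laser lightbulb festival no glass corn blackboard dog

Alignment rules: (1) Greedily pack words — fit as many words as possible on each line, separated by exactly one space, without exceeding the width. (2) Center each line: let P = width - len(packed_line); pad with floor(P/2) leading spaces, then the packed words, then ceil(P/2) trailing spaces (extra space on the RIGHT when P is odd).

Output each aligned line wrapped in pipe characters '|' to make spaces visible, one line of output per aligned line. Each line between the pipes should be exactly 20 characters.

Line 1: ['salty', 'if', 'have', 'do', 'fox'] (min_width=20, slack=0)
Line 2: ['read', 'laser', 'lightbulb'] (min_width=20, slack=0)
Line 3: ['festival', 'no', 'glass'] (min_width=17, slack=3)
Line 4: ['corn', 'blackboard', 'dog'] (min_width=19, slack=1)

Answer: |salty if have do fox|
|read laser lightbulb|
| festival no glass  |
|corn blackboard dog |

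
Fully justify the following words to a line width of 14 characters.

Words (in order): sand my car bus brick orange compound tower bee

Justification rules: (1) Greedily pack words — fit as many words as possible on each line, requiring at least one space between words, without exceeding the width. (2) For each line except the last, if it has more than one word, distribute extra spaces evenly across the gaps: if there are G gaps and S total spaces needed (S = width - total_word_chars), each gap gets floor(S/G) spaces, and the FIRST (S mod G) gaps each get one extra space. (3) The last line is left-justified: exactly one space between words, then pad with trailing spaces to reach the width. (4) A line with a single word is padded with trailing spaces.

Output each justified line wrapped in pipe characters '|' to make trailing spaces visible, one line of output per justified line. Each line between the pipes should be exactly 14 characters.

Answer: |sand   my  car|
|bus      brick|
|orange        |
|compound tower|
|bee           |

Derivation:
Line 1: ['sand', 'my', 'car'] (min_width=11, slack=3)
Line 2: ['bus', 'brick'] (min_width=9, slack=5)
Line 3: ['orange'] (min_width=6, slack=8)
Line 4: ['compound', 'tower'] (min_width=14, slack=0)
Line 5: ['bee'] (min_width=3, slack=11)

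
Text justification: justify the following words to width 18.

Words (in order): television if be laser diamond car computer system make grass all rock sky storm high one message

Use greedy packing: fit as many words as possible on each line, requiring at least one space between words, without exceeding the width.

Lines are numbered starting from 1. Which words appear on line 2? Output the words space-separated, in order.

Answer: laser diamond car

Derivation:
Line 1: ['television', 'if', 'be'] (min_width=16, slack=2)
Line 2: ['laser', 'diamond', 'car'] (min_width=17, slack=1)
Line 3: ['computer', 'system'] (min_width=15, slack=3)
Line 4: ['make', 'grass', 'all'] (min_width=14, slack=4)
Line 5: ['rock', 'sky', 'storm'] (min_width=14, slack=4)
Line 6: ['high', 'one', 'message'] (min_width=16, slack=2)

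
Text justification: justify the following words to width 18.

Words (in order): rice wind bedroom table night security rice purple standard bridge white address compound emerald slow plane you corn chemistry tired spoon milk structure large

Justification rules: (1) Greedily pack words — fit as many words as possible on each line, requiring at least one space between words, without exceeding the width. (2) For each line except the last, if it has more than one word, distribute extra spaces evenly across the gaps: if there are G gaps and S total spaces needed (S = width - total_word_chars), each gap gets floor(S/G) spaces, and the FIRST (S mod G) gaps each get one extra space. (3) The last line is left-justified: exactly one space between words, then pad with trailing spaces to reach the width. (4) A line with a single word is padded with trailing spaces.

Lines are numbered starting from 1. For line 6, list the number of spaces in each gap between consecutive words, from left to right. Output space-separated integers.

Answer: 3

Derivation:
Line 1: ['rice', 'wind', 'bedroom'] (min_width=17, slack=1)
Line 2: ['table', 'night'] (min_width=11, slack=7)
Line 3: ['security', 'rice'] (min_width=13, slack=5)
Line 4: ['purple', 'standard'] (min_width=15, slack=3)
Line 5: ['bridge', 'white'] (min_width=12, slack=6)
Line 6: ['address', 'compound'] (min_width=16, slack=2)
Line 7: ['emerald', 'slow', 'plane'] (min_width=18, slack=0)
Line 8: ['you', 'corn', 'chemistry'] (min_width=18, slack=0)
Line 9: ['tired', 'spoon', 'milk'] (min_width=16, slack=2)
Line 10: ['structure', 'large'] (min_width=15, slack=3)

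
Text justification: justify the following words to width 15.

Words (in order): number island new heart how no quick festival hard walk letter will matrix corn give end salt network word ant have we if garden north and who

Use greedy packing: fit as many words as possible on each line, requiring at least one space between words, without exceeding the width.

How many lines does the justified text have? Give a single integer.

Line 1: ['number', 'island'] (min_width=13, slack=2)
Line 2: ['new', 'heart', 'how'] (min_width=13, slack=2)
Line 3: ['no', 'quick'] (min_width=8, slack=7)
Line 4: ['festival', 'hard'] (min_width=13, slack=2)
Line 5: ['walk', 'letter'] (min_width=11, slack=4)
Line 6: ['will', 'matrix'] (min_width=11, slack=4)
Line 7: ['corn', 'give', 'end'] (min_width=13, slack=2)
Line 8: ['salt', 'network'] (min_width=12, slack=3)
Line 9: ['word', 'ant', 'have'] (min_width=13, slack=2)
Line 10: ['we', 'if', 'garden'] (min_width=12, slack=3)
Line 11: ['north', 'and', 'who'] (min_width=13, slack=2)
Total lines: 11

Answer: 11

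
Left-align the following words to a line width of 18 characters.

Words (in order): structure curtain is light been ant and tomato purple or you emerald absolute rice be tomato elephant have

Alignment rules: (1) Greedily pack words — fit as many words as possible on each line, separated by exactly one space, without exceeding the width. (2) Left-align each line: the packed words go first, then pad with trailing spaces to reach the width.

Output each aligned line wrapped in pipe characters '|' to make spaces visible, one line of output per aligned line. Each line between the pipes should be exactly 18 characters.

Answer: |structure curtain |
|is light been ant |
|and tomato purple |
|or you emerald    |
|absolute rice be  |
|tomato elephant   |
|have              |

Derivation:
Line 1: ['structure', 'curtain'] (min_width=17, slack=1)
Line 2: ['is', 'light', 'been', 'ant'] (min_width=17, slack=1)
Line 3: ['and', 'tomato', 'purple'] (min_width=17, slack=1)
Line 4: ['or', 'you', 'emerald'] (min_width=14, slack=4)
Line 5: ['absolute', 'rice', 'be'] (min_width=16, slack=2)
Line 6: ['tomato', 'elephant'] (min_width=15, slack=3)
Line 7: ['have'] (min_width=4, slack=14)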